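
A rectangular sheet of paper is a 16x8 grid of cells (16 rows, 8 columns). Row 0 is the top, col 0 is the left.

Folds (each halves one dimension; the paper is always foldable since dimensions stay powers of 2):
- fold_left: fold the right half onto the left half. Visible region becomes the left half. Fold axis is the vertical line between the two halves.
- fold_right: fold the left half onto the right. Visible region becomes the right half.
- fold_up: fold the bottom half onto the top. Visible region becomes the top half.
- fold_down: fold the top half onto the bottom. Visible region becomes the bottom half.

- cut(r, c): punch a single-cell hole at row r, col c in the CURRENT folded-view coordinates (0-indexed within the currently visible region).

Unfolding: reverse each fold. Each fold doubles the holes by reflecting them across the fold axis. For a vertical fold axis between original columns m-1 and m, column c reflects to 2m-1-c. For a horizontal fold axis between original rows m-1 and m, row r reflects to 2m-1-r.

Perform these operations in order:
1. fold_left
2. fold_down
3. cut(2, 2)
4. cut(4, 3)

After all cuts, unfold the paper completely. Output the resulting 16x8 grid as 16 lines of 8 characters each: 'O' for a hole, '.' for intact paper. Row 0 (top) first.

Op 1 fold_left: fold axis v@4; visible region now rows[0,16) x cols[0,4) = 16x4
Op 2 fold_down: fold axis h@8; visible region now rows[8,16) x cols[0,4) = 8x4
Op 3 cut(2, 2): punch at orig (10,2); cuts so far [(10, 2)]; region rows[8,16) x cols[0,4) = 8x4
Op 4 cut(4, 3): punch at orig (12,3); cuts so far [(10, 2), (12, 3)]; region rows[8,16) x cols[0,4) = 8x4
Unfold 1 (reflect across h@8): 4 holes -> [(3, 3), (5, 2), (10, 2), (12, 3)]
Unfold 2 (reflect across v@4): 8 holes -> [(3, 3), (3, 4), (5, 2), (5, 5), (10, 2), (10, 5), (12, 3), (12, 4)]

Answer: ........
........
........
...OO...
........
..O..O..
........
........
........
........
..O..O..
........
...OO...
........
........
........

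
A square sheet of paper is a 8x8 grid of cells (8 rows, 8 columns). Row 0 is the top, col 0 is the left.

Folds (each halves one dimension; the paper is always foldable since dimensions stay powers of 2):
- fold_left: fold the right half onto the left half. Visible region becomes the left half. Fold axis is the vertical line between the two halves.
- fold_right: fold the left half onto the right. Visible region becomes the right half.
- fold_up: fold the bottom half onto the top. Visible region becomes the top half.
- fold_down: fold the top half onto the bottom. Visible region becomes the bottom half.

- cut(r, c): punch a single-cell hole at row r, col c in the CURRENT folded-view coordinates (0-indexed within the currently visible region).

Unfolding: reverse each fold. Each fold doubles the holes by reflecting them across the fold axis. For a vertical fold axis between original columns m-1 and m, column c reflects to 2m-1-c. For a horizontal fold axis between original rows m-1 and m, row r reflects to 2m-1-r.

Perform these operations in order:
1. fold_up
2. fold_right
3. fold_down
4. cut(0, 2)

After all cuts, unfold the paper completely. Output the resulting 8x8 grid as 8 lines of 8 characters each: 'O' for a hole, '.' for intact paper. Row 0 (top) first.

Op 1 fold_up: fold axis h@4; visible region now rows[0,4) x cols[0,8) = 4x8
Op 2 fold_right: fold axis v@4; visible region now rows[0,4) x cols[4,8) = 4x4
Op 3 fold_down: fold axis h@2; visible region now rows[2,4) x cols[4,8) = 2x4
Op 4 cut(0, 2): punch at orig (2,6); cuts so far [(2, 6)]; region rows[2,4) x cols[4,8) = 2x4
Unfold 1 (reflect across h@2): 2 holes -> [(1, 6), (2, 6)]
Unfold 2 (reflect across v@4): 4 holes -> [(1, 1), (1, 6), (2, 1), (2, 6)]
Unfold 3 (reflect across h@4): 8 holes -> [(1, 1), (1, 6), (2, 1), (2, 6), (5, 1), (5, 6), (6, 1), (6, 6)]

Answer: ........
.O....O.
.O....O.
........
........
.O....O.
.O....O.
........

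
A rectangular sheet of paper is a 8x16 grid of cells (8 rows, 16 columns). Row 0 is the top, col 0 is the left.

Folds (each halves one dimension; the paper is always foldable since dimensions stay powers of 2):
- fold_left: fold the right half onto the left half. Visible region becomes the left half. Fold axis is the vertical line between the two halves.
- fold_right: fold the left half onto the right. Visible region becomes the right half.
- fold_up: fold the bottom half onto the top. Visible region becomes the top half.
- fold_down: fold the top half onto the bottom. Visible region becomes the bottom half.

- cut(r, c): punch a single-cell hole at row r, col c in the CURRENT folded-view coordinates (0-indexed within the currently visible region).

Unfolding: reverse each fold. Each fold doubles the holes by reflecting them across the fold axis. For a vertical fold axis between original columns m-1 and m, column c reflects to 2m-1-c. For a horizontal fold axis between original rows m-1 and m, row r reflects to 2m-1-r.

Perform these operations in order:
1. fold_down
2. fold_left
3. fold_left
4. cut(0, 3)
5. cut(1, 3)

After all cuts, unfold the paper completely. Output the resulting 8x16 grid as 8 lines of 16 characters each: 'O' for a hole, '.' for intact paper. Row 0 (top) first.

Op 1 fold_down: fold axis h@4; visible region now rows[4,8) x cols[0,16) = 4x16
Op 2 fold_left: fold axis v@8; visible region now rows[4,8) x cols[0,8) = 4x8
Op 3 fold_left: fold axis v@4; visible region now rows[4,8) x cols[0,4) = 4x4
Op 4 cut(0, 3): punch at orig (4,3); cuts so far [(4, 3)]; region rows[4,8) x cols[0,4) = 4x4
Op 5 cut(1, 3): punch at orig (5,3); cuts so far [(4, 3), (5, 3)]; region rows[4,8) x cols[0,4) = 4x4
Unfold 1 (reflect across v@4): 4 holes -> [(4, 3), (4, 4), (5, 3), (5, 4)]
Unfold 2 (reflect across v@8): 8 holes -> [(4, 3), (4, 4), (4, 11), (4, 12), (5, 3), (5, 4), (5, 11), (5, 12)]
Unfold 3 (reflect across h@4): 16 holes -> [(2, 3), (2, 4), (2, 11), (2, 12), (3, 3), (3, 4), (3, 11), (3, 12), (4, 3), (4, 4), (4, 11), (4, 12), (5, 3), (5, 4), (5, 11), (5, 12)]

Answer: ................
................
...OO......OO...
...OO......OO...
...OO......OO...
...OO......OO...
................
................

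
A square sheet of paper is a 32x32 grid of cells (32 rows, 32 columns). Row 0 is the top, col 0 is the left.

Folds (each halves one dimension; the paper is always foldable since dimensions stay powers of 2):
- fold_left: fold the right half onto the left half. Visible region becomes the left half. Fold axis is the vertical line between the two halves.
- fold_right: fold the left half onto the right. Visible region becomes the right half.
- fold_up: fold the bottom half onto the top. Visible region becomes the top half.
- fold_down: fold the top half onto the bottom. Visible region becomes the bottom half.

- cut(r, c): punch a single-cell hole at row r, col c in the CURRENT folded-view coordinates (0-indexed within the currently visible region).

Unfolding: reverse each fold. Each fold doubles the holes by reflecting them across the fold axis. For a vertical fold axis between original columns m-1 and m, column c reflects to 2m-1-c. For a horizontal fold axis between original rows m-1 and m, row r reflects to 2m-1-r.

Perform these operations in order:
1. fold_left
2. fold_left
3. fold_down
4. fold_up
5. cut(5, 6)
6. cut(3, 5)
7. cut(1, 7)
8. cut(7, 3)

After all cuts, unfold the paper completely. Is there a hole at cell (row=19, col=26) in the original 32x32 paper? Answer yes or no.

Op 1 fold_left: fold axis v@16; visible region now rows[0,32) x cols[0,16) = 32x16
Op 2 fold_left: fold axis v@8; visible region now rows[0,32) x cols[0,8) = 32x8
Op 3 fold_down: fold axis h@16; visible region now rows[16,32) x cols[0,8) = 16x8
Op 4 fold_up: fold axis h@24; visible region now rows[16,24) x cols[0,8) = 8x8
Op 5 cut(5, 6): punch at orig (21,6); cuts so far [(21, 6)]; region rows[16,24) x cols[0,8) = 8x8
Op 6 cut(3, 5): punch at orig (19,5); cuts so far [(19, 5), (21, 6)]; region rows[16,24) x cols[0,8) = 8x8
Op 7 cut(1, 7): punch at orig (17,7); cuts so far [(17, 7), (19, 5), (21, 6)]; region rows[16,24) x cols[0,8) = 8x8
Op 8 cut(7, 3): punch at orig (23,3); cuts so far [(17, 7), (19, 5), (21, 6), (23, 3)]; region rows[16,24) x cols[0,8) = 8x8
Unfold 1 (reflect across h@24): 8 holes -> [(17, 7), (19, 5), (21, 6), (23, 3), (24, 3), (26, 6), (28, 5), (30, 7)]
Unfold 2 (reflect across h@16): 16 holes -> [(1, 7), (3, 5), (5, 6), (7, 3), (8, 3), (10, 6), (12, 5), (14, 7), (17, 7), (19, 5), (21, 6), (23, 3), (24, 3), (26, 6), (28, 5), (30, 7)]
Unfold 3 (reflect across v@8): 32 holes -> [(1, 7), (1, 8), (3, 5), (3, 10), (5, 6), (5, 9), (7, 3), (7, 12), (8, 3), (8, 12), (10, 6), (10, 9), (12, 5), (12, 10), (14, 7), (14, 8), (17, 7), (17, 8), (19, 5), (19, 10), (21, 6), (21, 9), (23, 3), (23, 12), (24, 3), (24, 12), (26, 6), (26, 9), (28, 5), (28, 10), (30, 7), (30, 8)]
Unfold 4 (reflect across v@16): 64 holes -> [(1, 7), (1, 8), (1, 23), (1, 24), (3, 5), (3, 10), (3, 21), (3, 26), (5, 6), (5, 9), (5, 22), (5, 25), (7, 3), (7, 12), (7, 19), (7, 28), (8, 3), (8, 12), (8, 19), (8, 28), (10, 6), (10, 9), (10, 22), (10, 25), (12, 5), (12, 10), (12, 21), (12, 26), (14, 7), (14, 8), (14, 23), (14, 24), (17, 7), (17, 8), (17, 23), (17, 24), (19, 5), (19, 10), (19, 21), (19, 26), (21, 6), (21, 9), (21, 22), (21, 25), (23, 3), (23, 12), (23, 19), (23, 28), (24, 3), (24, 12), (24, 19), (24, 28), (26, 6), (26, 9), (26, 22), (26, 25), (28, 5), (28, 10), (28, 21), (28, 26), (30, 7), (30, 8), (30, 23), (30, 24)]
Holes: [(1, 7), (1, 8), (1, 23), (1, 24), (3, 5), (3, 10), (3, 21), (3, 26), (5, 6), (5, 9), (5, 22), (5, 25), (7, 3), (7, 12), (7, 19), (7, 28), (8, 3), (8, 12), (8, 19), (8, 28), (10, 6), (10, 9), (10, 22), (10, 25), (12, 5), (12, 10), (12, 21), (12, 26), (14, 7), (14, 8), (14, 23), (14, 24), (17, 7), (17, 8), (17, 23), (17, 24), (19, 5), (19, 10), (19, 21), (19, 26), (21, 6), (21, 9), (21, 22), (21, 25), (23, 3), (23, 12), (23, 19), (23, 28), (24, 3), (24, 12), (24, 19), (24, 28), (26, 6), (26, 9), (26, 22), (26, 25), (28, 5), (28, 10), (28, 21), (28, 26), (30, 7), (30, 8), (30, 23), (30, 24)]

Answer: yes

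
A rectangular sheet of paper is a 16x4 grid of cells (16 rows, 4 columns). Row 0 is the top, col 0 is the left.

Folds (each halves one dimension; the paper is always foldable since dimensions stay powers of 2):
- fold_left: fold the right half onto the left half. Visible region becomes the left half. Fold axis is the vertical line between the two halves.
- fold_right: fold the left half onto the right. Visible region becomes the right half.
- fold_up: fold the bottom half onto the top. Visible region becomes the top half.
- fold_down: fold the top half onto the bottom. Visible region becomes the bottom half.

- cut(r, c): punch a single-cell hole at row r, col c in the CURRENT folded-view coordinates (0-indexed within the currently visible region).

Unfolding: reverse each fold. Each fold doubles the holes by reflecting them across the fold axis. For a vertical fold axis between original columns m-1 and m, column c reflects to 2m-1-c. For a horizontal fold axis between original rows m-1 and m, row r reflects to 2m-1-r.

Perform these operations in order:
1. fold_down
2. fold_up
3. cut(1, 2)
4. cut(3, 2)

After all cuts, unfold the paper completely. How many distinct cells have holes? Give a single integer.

Op 1 fold_down: fold axis h@8; visible region now rows[8,16) x cols[0,4) = 8x4
Op 2 fold_up: fold axis h@12; visible region now rows[8,12) x cols[0,4) = 4x4
Op 3 cut(1, 2): punch at orig (9,2); cuts so far [(9, 2)]; region rows[8,12) x cols[0,4) = 4x4
Op 4 cut(3, 2): punch at orig (11,2); cuts so far [(9, 2), (11, 2)]; region rows[8,12) x cols[0,4) = 4x4
Unfold 1 (reflect across h@12): 4 holes -> [(9, 2), (11, 2), (12, 2), (14, 2)]
Unfold 2 (reflect across h@8): 8 holes -> [(1, 2), (3, 2), (4, 2), (6, 2), (9, 2), (11, 2), (12, 2), (14, 2)]

Answer: 8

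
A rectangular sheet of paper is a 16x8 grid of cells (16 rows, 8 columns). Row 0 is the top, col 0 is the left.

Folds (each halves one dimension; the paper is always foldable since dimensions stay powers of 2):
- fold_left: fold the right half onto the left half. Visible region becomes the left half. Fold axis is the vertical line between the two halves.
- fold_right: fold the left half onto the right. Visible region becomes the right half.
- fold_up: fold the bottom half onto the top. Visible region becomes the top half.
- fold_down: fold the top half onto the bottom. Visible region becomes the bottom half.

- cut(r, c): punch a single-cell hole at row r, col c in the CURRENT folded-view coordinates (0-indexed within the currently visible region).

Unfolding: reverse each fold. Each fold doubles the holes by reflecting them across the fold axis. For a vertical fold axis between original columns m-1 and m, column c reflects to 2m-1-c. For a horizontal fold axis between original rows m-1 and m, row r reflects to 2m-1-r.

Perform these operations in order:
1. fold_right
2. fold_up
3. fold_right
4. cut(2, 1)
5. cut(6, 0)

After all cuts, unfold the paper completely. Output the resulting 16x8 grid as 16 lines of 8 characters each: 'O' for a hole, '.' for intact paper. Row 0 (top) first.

Answer: ........
........
O..OO..O
........
........
........
.OO..OO.
........
........
.OO..OO.
........
........
........
O..OO..O
........
........

Derivation:
Op 1 fold_right: fold axis v@4; visible region now rows[0,16) x cols[4,8) = 16x4
Op 2 fold_up: fold axis h@8; visible region now rows[0,8) x cols[4,8) = 8x4
Op 3 fold_right: fold axis v@6; visible region now rows[0,8) x cols[6,8) = 8x2
Op 4 cut(2, 1): punch at orig (2,7); cuts so far [(2, 7)]; region rows[0,8) x cols[6,8) = 8x2
Op 5 cut(6, 0): punch at orig (6,6); cuts so far [(2, 7), (6, 6)]; region rows[0,8) x cols[6,8) = 8x2
Unfold 1 (reflect across v@6): 4 holes -> [(2, 4), (2, 7), (6, 5), (6, 6)]
Unfold 2 (reflect across h@8): 8 holes -> [(2, 4), (2, 7), (6, 5), (6, 6), (9, 5), (9, 6), (13, 4), (13, 7)]
Unfold 3 (reflect across v@4): 16 holes -> [(2, 0), (2, 3), (2, 4), (2, 7), (6, 1), (6, 2), (6, 5), (6, 6), (9, 1), (9, 2), (9, 5), (9, 6), (13, 0), (13, 3), (13, 4), (13, 7)]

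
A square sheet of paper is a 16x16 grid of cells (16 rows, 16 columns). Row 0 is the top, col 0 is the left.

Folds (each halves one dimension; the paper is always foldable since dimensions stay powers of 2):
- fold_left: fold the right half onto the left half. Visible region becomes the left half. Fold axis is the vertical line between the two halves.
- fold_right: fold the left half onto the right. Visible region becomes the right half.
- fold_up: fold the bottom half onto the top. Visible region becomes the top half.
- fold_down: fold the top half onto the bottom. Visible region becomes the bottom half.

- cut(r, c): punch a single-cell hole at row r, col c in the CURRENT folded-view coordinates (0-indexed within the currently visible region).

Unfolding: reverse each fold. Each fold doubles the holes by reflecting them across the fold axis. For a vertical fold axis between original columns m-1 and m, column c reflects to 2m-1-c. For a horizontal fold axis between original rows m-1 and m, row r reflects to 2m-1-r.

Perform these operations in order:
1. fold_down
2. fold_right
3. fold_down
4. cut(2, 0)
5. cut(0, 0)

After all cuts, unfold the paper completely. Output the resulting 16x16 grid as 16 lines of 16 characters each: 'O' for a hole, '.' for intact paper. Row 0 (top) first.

Answer: ................
.......OO.......
................
.......OO.......
.......OO.......
................
.......OO.......
................
................
.......OO.......
................
.......OO.......
.......OO.......
................
.......OO.......
................

Derivation:
Op 1 fold_down: fold axis h@8; visible region now rows[8,16) x cols[0,16) = 8x16
Op 2 fold_right: fold axis v@8; visible region now rows[8,16) x cols[8,16) = 8x8
Op 3 fold_down: fold axis h@12; visible region now rows[12,16) x cols[8,16) = 4x8
Op 4 cut(2, 0): punch at orig (14,8); cuts so far [(14, 8)]; region rows[12,16) x cols[8,16) = 4x8
Op 5 cut(0, 0): punch at orig (12,8); cuts so far [(12, 8), (14, 8)]; region rows[12,16) x cols[8,16) = 4x8
Unfold 1 (reflect across h@12): 4 holes -> [(9, 8), (11, 8), (12, 8), (14, 8)]
Unfold 2 (reflect across v@8): 8 holes -> [(9, 7), (9, 8), (11, 7), (11, 8), (12, 7), (12, 8), (14, 7), (14, 8)]
Unfold 3 (reflect across h@8): 16 holes -> [(1, 7), (1, 8), (3, 7), (3, 8), (4, 7), (4, 8), (6, 7), (6, 8), (9, 7), (9, 8), (11, 7), (11, 8), (12, 7), (12, 8), (14, 7), (14, 8)]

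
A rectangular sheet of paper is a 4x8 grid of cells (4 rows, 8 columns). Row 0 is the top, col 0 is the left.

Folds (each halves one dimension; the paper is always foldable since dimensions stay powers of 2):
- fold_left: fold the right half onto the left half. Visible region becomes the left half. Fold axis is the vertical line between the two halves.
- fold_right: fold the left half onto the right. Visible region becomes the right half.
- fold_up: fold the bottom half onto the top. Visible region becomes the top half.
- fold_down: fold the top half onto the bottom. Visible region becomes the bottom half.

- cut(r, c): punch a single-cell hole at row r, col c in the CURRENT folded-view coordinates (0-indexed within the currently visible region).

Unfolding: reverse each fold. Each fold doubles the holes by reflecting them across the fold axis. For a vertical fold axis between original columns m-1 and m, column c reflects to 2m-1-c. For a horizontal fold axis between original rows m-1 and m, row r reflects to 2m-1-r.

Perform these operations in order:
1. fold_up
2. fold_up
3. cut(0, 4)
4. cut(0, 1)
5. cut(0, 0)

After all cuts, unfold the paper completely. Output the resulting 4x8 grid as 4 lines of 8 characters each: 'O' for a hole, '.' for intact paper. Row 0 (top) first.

Op 1 fold_up: fold axis h@2; visible region now rows[0,2) x cols[0,8) = 2x8
Op 2 fold_up: fold axis h@1; visible region now rows[0,1) x cols[0,8) = 1x8
Op 3 cut(0, 4): punch at orig (0,4); cuts so far [(0, 4)]; region rows[0,1) x cols[0,8) = 1x8
Op 4 cut(0, 1): punch at orig (0,1); cuts so far [(0, 1), (0, 4)]; region rows[0,1) x cols[0,8) = 1x8
Op 5 cut(0, 0): punch at orig (0,0); cuts so far [(0, 0), (0, 1), (0, 4)]; region rows[0,1) x cols[0,8) = 1x8
Unfold 1 (reflect across h@1): 6 holes -> [(0, 0), (0, 1), (0, 4), (1, 0), (1, 1), (1, 4)]
Unfold 2 (reflect across h@2): 12 holes -> [(0, 0), (0, 1), (0, 4), (1, 0), (1, 1), (1, 4), (2, 0), (2, 1), (2, 4), (3, 0), (3, 1), (3, 4)]

Answer: OO..O...
OO..O...
OO..O...
OO..O...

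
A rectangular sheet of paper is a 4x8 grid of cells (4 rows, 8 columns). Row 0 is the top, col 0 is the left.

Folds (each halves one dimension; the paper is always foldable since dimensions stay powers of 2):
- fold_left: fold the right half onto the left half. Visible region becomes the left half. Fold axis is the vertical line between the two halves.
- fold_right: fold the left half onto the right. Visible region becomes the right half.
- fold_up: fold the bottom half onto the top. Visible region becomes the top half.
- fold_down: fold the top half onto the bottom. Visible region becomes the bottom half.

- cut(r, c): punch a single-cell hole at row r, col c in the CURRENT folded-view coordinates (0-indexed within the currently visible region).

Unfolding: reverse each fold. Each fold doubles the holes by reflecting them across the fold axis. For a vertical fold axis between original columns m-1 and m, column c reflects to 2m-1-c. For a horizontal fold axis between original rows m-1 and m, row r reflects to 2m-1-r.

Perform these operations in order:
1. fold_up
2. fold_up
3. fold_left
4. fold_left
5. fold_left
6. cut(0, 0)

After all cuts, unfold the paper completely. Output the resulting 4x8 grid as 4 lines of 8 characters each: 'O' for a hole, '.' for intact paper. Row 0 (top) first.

Answer: OOOOOOOO
OOOOOOOO
OOOOOOOO
OOOOOOOO

Derivation:
Op 1 fold_up: fold axis h@2; visible region now rows[0,2) x cols[0,8) = 2x8
Op 2 fold_up: fold axis h@1; visible region now rows[0,1) x cols[0,8) = 1x8
Op 3 fold_left: fold axis v@4; visible region now rows[0,1) x cols[0,4) = 1x4
Op 4 fold_left: fold axis v@2; visible region now rows[0,1) x cols[0,2) = 1x2
Op 5 fold_left: fold axis v@1; visible region now rows[0,1) x cols[0,1) = 1x1
Op 6 cut(0, 0): punch at orig (0,0); cuts so far [(0, 0)]; region rows[0,1) x cols[0,1) = 1x1
Unfold 1 (reflect across v@1): 2 holes -> [(0, 0), (0, 1)]
Unfold 2 (reflect across v@2): 4 holes -> [(0, 0), (0, 1), (0, 2), (0, 3)]
Unfold 3 (reflect across v@4): 8 holes -> [(0, 0), (0, 1), (0, 2), (0, 3), (0, 4), (0, 5), (0, 6), (0, 7)]
Unfold 4 (reflect across h@1): 16 holes -> [(0, 0), (0, 1), (0, 2), (0, 3), (0, 4), (0, 5), (0, 6), (0, 7), (1, 0), (1, 1), (1, 2), (1, 3), (1, 4), (1, 5), (1, 6), (1, 7)]
Unfold 5 (reflect across h@2): 32 holes -> [(0, 0), (0, 1), (0, 2), (0, 3), (0, 4), (0, 5), (0, 6), (0, 7), (1, 0), (1, 1), (1, 2), (1, 3), (1, 4), (1, 5), (1, 6), (1, 7), (2, 0), (2, 1), (2, 2), (2, 3), (2, 4), (2, 5), (2, 6), (2, 7), (3, 0), (3, 1), (3, 2), (3, 3), (3, 4), (3, 5), (3, 6), (3, 7)]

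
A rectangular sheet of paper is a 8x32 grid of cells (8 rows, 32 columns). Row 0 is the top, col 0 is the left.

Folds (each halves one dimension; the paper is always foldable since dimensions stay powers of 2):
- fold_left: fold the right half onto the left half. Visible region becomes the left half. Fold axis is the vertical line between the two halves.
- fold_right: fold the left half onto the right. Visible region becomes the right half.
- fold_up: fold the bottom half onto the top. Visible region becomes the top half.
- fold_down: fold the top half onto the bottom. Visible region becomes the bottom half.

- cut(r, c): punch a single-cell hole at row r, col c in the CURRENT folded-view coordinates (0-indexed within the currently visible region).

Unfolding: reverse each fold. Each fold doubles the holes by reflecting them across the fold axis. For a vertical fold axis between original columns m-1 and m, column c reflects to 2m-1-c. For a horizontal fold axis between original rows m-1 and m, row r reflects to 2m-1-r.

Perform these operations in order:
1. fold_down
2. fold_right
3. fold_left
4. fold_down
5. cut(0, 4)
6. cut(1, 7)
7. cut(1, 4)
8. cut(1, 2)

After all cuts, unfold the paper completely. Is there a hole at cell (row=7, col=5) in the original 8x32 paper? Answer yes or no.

Answer: no

Derivation:
Op 1 fold_down: fold axis h@4; visible region now rows[4,8) x cols[0,32) = 4x32
Op 2 fold_right: fold axis v@16; visible region now rows[4,8) x cols[16,32) = 4x16
Op 3 fold_left: fold axis v@24; visible region now rows[4,8) x cols[16,24) = 4x8
Op 4 fold_down: fold axis h@6; visible region now rows[6,8) x cols[16,24) = 2x8
Op 5 cut(0, 4): punch at orig (6,20); cuts so far [(6, 20)]; region rows[6,8) x cols[16,24) = 2x8
Op 6 cut(1, 7): punch at orig (7,23); cuts so far [(6, 20), (7, 23)]; region rows[6,8) x cols[16,24) = 2x8
Op 7 cut(1, 4): punch at orig (7,20); cuts so far [(6, 20), (7, 20), (7, 23)]; region rows[6,8) x cols[16,24) = 2x8
Op 8 cut(1, 2): punch at orig (7,18); cuts so far [(6, 20), (7, 18), (7, 20), (7, 23)]; region rows[6,8) x cols[16,24) = 2x8
Unfold 1 (reflect across h@6): 8 holes -> [(4, 18), (4, 20), (4, 23), (5, 20), (6, 20), (7, 18), (7, 20), (7, 23)]
Unfold 2 (reflect across v@24): 16 holes -> [(4, 18), (4, 20), (4, 23), (4, 24), (4, 27), (4, 29), (5, 20), (5, 27), (6, 20), (6, 27), (7, 18), (7, 20), (7, 23), (7, 24), (7, 27), (7, 29)]
Unfold 3 (reflect across v@16): 32 holes -> [(4, 2), (4, 4), (4, 7), (4, 8), (4, 11), (4, 13), (4, 18), (4, 20), (4, 23), (4, 24), (4, 27), (4, 29), (5, 4), (5, 11), (5, 20), (5, 27), (6, 4), (6, 11), (6, 20), (6, 27), (7, 2), (7, 4), (7, 7), (7, 8), (7, 11), (7, 13), (7, 18), (7, 20), (7, 23), (7, 24), (7, 27), (7, 29)]
Unfold 4 (reflect across h@4): 64 holes -> [(0, 2), (0, 4), (0, 7), (0, 8), (0, 11), (0, 13), (0, 18), (0, 20), (0, 23), (0, 24), (0, 27), (0, 29), (1, 4), (1, 11), (1, 20), (1, 27), (2, 4), (2, 11), (2, 20), (2, 27), (3, 2), (3, 4), (3, 7), (3, 8), (3, 11), (3, 13), (3, 18), (3, 20), (3, 23), (3, 24), (3, 27), (3, 29), (4, 2), (4, 4), (4, 7), (4, 8), (4, 11), (4, 13), (4, 18), (4, 20), (4, 23), (4, 24), (4, 27), (4, 29), (5, 4), (5, 11), (5, 20), (5, 27), (6, 4), (6, 11), (6, 20), (6, 27), (7, 2), (7, 4), (7, 7), (7, 8), (7, 11), (7, 13), (7, 18), (7, 20), (7, 23), (7, 24), (7, 27), (7, 29)]
Holes: [(0, 2), (0, 4), (0, 7), (0, 8), (0, 11), (0, 13), (0, 18), (0, 20), (0, 23), (0, 24), (0, 27), (0, 29), (1, 4), (1, 11), (1, 20), (1, 27), (2, 4), (2, 11), (2, 20), (2, 27), (3, 2), (3, 4), (3, 7), (3, 8), (3, 11), (3, 13), (3, 18), (3, 20), (3, 23), (3, 24), (3, 27), (3, 29), (4, 2), (4, 4), (4, 7), (4, 8), (4, 11), (4, 13), (4, 18), (4, 20), (4, 23), (4, 24), (4, 27), (4, 29), (5, 4), (5, 11), (5, 20), (5, 27), (6, 4), (6, 11), (6, 20), (6, 27), (7, 2), (7, 4), (7, 7), (7, 8), (7, 11), (7, 13), (7, 18), (7, 20), (7, 23), (7, 24), (7, 27), (7, 29)]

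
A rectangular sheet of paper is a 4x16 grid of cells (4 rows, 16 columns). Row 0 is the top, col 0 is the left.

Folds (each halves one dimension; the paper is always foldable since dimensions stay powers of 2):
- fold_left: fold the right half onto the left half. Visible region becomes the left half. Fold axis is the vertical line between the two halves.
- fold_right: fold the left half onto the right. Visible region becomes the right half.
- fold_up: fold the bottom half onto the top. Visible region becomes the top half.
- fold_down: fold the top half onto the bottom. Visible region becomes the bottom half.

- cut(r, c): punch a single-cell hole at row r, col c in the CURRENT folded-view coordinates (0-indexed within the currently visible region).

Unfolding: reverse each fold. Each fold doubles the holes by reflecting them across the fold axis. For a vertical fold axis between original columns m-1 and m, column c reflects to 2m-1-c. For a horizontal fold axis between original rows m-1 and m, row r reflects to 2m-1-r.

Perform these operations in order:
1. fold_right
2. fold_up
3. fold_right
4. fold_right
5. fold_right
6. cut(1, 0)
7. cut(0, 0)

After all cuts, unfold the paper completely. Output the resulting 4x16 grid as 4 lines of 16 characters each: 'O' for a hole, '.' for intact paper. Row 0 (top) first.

Answer: OOOOOOOOOOOOOOOO
OOOOOOOOOOOOOOOO
OOOOOOOOOOOOOOOO
OOOOOOOOOOOOOOOO

Derivation:
Op 1 fold_right: fold axis v@8; visible region now rows[0,4) x cols[8,16) = 4x8
Op 2 fold_up: fold axis h@2; visible region now rows[0,2) x cols[8,16) = 2x8
Op 3 fold_right: fold axis v@12; visible region now rows[0,2) x cols[12,16) = 2x4
Op 4 fold_right: fold axis v@14; visible region now rows[0,2) x cols[14,16) = 2x2
Op 5 fold_right: fold axis v@15; visible region now rows[0,2) x cols[15,16) = 2x1
Op 6 cut(1, 0): punch at orig (1,15); cuts so far [(1, 15)]; region rows[0,2) x cols[15,16) = 2x1
Op 7 cut(0, 0): punch at orig (0,15); cuts so far [(0, 15), (1, 15)]; region rows[0,2) x cols[15,16) = 2x1
Unfold 1 (reflect across v@15): 4 holes -> [(0, 14), (0, 15), (1, 14), (1, 15)]
Unfold 2 (reflect across v@14): 8 holes -> [(0, 12), (0, 13), (0, 14), (0, 15), (1, 12), (1, 13), (1, 14), (1, 15)]
Unfold 3 (reflect across v@12): 16 holes -> [(0, 8), (0, 9), (0, 10), (0, 11), (0, 12), (0, 13), (0, 14), (0, 15), (1, 8), (1, 9), (1, 10), (1, 11), (1, 12), (1, 13), (1, 14), (1, 15)]
Unfold 4 (reflect across h@2): 32 holes -> [(0, 8), (0, 9), (0, 10), (0, 11), (0, 12), (0, 13), (0, 14), (0, 15), (1, 8), (1, 9), (1, 10), (1, 11), (1, 12), (1, 13), (1, 14), (1, 15), (2, 8), (2, 9), (2, 10), (2, 11), (2, 12), (2, 13), (2, 14), (2, 15), (3, 8), (3, 9), (3, 10), (3, 11), (3, 12), (3, 13), (3, 14), (3, 15)]
Unfold 5 (reflect across v@8): 64 holes -> [(0, 0), (0, 1), (0, 2), (0, 3), (0, 4), (0, 5), (0, 6), (0, 7), (0, 8), (0, 9), (0, 10), (0, 11), (0, 12), (0, 13), (0, 14), (0, 15), (1, 0), (1, 1), (1, 2), (1, 3), (1, 4), (1, 5), (1, 6), (1, 7), (1, 8), (1, 9), (1, 10), (1, 11), (1, 12), (1, 13), (1, 14), (1, 15), (2, 0), (2, 1), (2, 2), (2, 3), (2, 4), (2, 5), (2, 6), (2, 7), (2, 8), (2, 9), (2, 10), (2, 11), (2, 12), (2, 13), (2, 14), (2, 15), (3, 0), (3, 1), (3, 2), (3, 3), (3, 4), (3, 5), (3, 6), (3, 7), (3, 8), (3, 9), (3, 10), (3, 11), (3, 12), (3, 13), (3, 14), (3, 15)]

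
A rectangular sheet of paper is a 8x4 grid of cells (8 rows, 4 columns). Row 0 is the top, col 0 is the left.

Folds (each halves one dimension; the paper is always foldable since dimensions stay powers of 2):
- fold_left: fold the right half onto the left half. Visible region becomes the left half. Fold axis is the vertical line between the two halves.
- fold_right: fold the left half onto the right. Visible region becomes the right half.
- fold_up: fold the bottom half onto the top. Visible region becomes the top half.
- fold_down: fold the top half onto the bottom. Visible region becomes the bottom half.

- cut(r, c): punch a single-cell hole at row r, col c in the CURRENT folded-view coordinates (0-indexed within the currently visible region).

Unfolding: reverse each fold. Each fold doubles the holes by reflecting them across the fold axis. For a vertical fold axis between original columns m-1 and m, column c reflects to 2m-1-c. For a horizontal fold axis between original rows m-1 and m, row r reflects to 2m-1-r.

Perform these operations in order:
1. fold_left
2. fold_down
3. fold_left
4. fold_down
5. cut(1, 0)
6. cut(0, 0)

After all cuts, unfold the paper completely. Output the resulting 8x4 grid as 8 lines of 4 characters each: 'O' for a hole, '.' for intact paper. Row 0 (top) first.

Answer: OOOO
OOOO
OOOO
OOOO
OOOO
OOOO
OOOO
OOOO

Derivation:
Op 1 fold_left: fold axis v@2; visible region now rows[0,8) x cols[0,2) = 8x2
Op 2 fold_down: fold axis h@4; visible region now rows[4,8) x cols[0,2) = 4x2
Op 3 fold_left: fold axis v@1; visible region now rows[4,8) x cols[0,1) = 4x1
Op 4 fold_down: fold axis h@6; visible region now rows[6,8) x cols[0,1) = 2x1
Op 5 cut(1, 0): punch at orig (7,0); cuts so far [(7, 0)]; region rows[6,8) x cols[0,1) = 2x1
Op 6 cut(0, 0): punch at orig (6,0); cuts so far [(6, 0), (7, 0)]; region rows[6,8) x cols[0,1) = 2x1
Unfold 1 (reflect across h@6): 4 holes -> [(4, 0), (5, 0), (6, 0), (7, 0)]
Unfold 2 (reflect across v@1): 8 holes -> [(4, 0), (4, 1), (5, 0), (5, 1), (6, 0), (6, 1), (7, 0), (7, 1)]
Unfold 3 (reflect across h@4): 16 holes -> [(0, 0), (0, 1), (1, 0), (1, 1), (2, 0), (2, 1), (3, 0), (3, 1), (4, 0), (4, 1), (5, 0), (5, 1), (6, 0), (6, 1), (7, 0), (7, 1)]
Unfold 4 (reflect across v@2): 32 holes -> [(0, 0), (0, 1), (0, 2), (0, 3), (1, 0), (1, 1), (1, 2), (1, 3), (2, 0), (2, 1), (2, 2), (2, 3), (3, 0), (3, 1), (3, 2), (3, 3), (4, 0), (4, 1), (4, 2), (4, 3), (5, 0), (5, 1), (5, 2), (5, 3), (6, 0), (6, 1), (6, 2), (6, 3), (7, 0), (7, 1), (7, 2), (7, 3)]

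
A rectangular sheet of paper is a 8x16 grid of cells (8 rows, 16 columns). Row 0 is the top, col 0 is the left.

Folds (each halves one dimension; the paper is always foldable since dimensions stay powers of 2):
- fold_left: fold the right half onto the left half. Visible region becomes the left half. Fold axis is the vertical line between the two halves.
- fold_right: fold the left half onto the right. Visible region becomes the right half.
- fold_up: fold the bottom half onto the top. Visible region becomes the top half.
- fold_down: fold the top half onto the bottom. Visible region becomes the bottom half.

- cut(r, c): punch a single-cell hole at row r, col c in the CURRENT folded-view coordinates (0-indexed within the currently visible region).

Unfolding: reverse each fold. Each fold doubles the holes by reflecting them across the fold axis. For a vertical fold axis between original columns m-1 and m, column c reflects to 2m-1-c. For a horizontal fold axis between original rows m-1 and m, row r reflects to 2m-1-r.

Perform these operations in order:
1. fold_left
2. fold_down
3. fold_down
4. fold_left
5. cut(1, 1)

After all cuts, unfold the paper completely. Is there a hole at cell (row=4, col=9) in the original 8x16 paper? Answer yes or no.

Answer: yes

Derivation:
Op 1 fold_left: fold axis v@8; visible region now rows[0,8) x cols[0,8) = 8x8
Op 2 fold_down: fold axis h@4; visible region now rows[4,8) x cols[0,8) = 4x8
Op 3 fold_down: fold axis h@6; visible region now rows[6,8) x cols[0,8) = 2x8
Op 4 fold_left: fold axis v@4; visible region now rows[6,8) x cols[0,4) = 2x4
Op 5 cut(1, 1): punch at orig (7,1); cuts so far [(7, 1)]; region rows[6,8) x cols[0,4) = 2x4
Unfold 1 (reflect across v@4): 2 holes -> [(7, 1), (7, 6)]
Unfold 2 (reflect across h@6): 4 holes -> [(4, 1), (4, 6), (7, 1), (7, 6)]
Unfold 3 (reflect across h@4): 8 holes -> [(0, 1), (0, 6), (3, 1), (3, 6), (4, 1), (4, 6), (7, 1), (7, 6)]
Unfold 4 (reflect across v@8): 16 holes -> [(0, 1), (0, 6), (0, 9), (0, 14), (3, 1), (3, 6), (3, 9), (3, 14), (4, 1), (4, 6), (4, 9), (4, 14), (7, 1), (7, 6), (7, 9), (7, 14)]
Holes: [(0, 1), (0, 6), (0, 9), (0, 14), (3, 1), (3, 6), (3, 9), (3, 14), (4, 1), (4, 6), (4, 9), (4, 14), (7, 1), (7, 6), (7, 9), (7, 14)]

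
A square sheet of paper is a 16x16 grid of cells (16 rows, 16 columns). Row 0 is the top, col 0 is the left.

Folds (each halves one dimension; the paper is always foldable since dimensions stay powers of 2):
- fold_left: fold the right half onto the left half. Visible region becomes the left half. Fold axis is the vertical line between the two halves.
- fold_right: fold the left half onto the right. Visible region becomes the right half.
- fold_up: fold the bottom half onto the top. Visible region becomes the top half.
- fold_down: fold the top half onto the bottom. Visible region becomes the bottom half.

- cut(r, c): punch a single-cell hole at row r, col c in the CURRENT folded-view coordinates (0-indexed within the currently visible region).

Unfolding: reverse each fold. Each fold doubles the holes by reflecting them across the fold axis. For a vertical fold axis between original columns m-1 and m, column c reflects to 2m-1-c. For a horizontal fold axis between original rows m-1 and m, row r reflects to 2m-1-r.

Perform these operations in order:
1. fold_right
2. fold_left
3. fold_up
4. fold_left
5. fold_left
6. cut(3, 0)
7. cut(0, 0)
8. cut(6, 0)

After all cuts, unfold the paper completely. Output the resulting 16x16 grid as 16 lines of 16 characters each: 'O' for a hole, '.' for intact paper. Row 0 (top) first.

Answer: OOOOOOOOOOOOOOOO
................
................
OOOOOOOOOOOOOOOO
................
................
OOOOOOOOOOOOOOOO
................
................
OOOOOOOOOOOOOOOO
................
................
OOOOOOOOOOOOOOOO
................
................
OOOOOOOOOOOOOOOO

Derivation:
Op 1 fold_right: fold axis v@8; visible region now rows[0,16) x cols[8,16) = 16x8
Op 2 fold_left: fold axis v@12; visible region now rows[0,16) x cols[8,12) = 16x4
Op 3 fold_up: fold axis h@8; visible region now rows[0,8) x cols[8,12) = 8x4
Op 4 fold_left: fold axis v@10; visible region now rows[0,8) x cols[8,10) = 8x2
Op 5 fold_left: fold axis v@9; visible region now rows[0,8) x cols[8,9) = 8x1
Op 6 cut(3, 0): punch at orig (3,8); cuts so far [(3, 8)]; region rows[0,8) x cols[8,9) = 8x1
Op 7 cut(0, 0): punch at orig (0,8); cuts so far [(0, 8), (3, 8)]; region rows[0,8) x cols[8,9) = 8x1
Op 8 cut(6, 0): punch at orig (6,8); cuts so far [(0, 8), (3, 8), (6, 8)]; region rows[0,8) x cols[8,9) = 8x1
Unfold 1 (reflect across v@9): 6 holes -> [(0, 8), (0, 9), (3, 8), (3, 9), (6, 8), (6, 9)]
Unfold 2 (reflect across v@10): 12 holes -> [(0, 8), (0, 9), (0, 10), (0, 11), (3, 8), (3, 9), (3, 10), (3, 11), (6, 8), (6, 9), (6, 10), (6, 11)]
Unfold 3 (reflect across h@8): 24 holes -> [(0, 8), (0, 9), (0, 10), (0, 11), (3, 8), (3, 9), (3, 10), (3, 11), (6, 8), (6, 9), (6, 10), (6, 11), (9, 8), (9, 9), (9, 10), (9, 11), (12, 8), (12, 9), (12, 10), (12, 11), (15, 8), (15, 9), (15, 10), (15, 11)]
Unfold 4 (reflect across v@12): 48 holes -> [(0, 8), (0, 9), (0, 10), (0, 11), (0, 12), (0, 13), (0, 14), (0, 15), (3, 8), (3, 9), (3, 10), (3, 11), (3, 12), (3, 13), (3, 14), (3, 15), (6, 8), (6, 9), (6, 10), (6, 11), (6, 12), (6, 13), (6, 14), (6, 15), (9, 8), (9, 9), (9, 10), (9, 11), (9, 12), (9, 13), (9, 14), (9, 15), (12, 8), (12, 9), (12, 10), (12, 11), (12, 12), (12, 13), (12, 14), (12, 15), (15, 8), (15, 9), (15, 10), (15, 11), (15, 12), (15, 13), (15, 14), (15, 15)]
Unfold 5 (reflect across v@8): 96 holes -> [(0, 0), (0, 1), (0, 2), (0, 3), (0, 4), (0, 5), (0, 6), (0, 7), (0, 8), (0, 9), (0, 10), (0, 11), (0, 12), (0, 13), (0, 14), (0, 15), (3, 0), (3, 1), (3, 2), (3, 3), (3, 4), (3, 5), (3, 6), (3, 7), (3, 8), (3, 9), (3, 10), (3, 11), (3, 12), (3, 13), (3, 14), (3, 15), (6, 0), (6, 1), (6, 2), (6, 3), (6, 4), (6, 5), (6, 6), (6, 7), (6, 8), (6, 9), (6, 10), (6, 11), (6, 12), (6, 13), (6, 14), (6, 15), (9, 0), (9, 1), (9, 2), (9, 3), (9, 4), (9, 5), (9, 6), (9, 7), (9, 8), (9, 9), (9, 10), (9, 11), (9, 12), (9, 13), (9, 14), (9, 15), (12, 0), (12, 1), (12, 2), (12, 3), (12, 4), (12, 5), (12, 6), (12, 7), (12, 8), (12, 9), (12, 10), (12, 11), (12, 12), (12, 13), (12, 14), (12, 15), (15, 0), (15, 1), (15, 2), (15, 3), (15, 4), (15, 5), (15, 6), (15, 7), (15, 8), (15, 9), (15, 10), (15, 11), (15, 12), (15, 13), (15, 14), (15, 15)]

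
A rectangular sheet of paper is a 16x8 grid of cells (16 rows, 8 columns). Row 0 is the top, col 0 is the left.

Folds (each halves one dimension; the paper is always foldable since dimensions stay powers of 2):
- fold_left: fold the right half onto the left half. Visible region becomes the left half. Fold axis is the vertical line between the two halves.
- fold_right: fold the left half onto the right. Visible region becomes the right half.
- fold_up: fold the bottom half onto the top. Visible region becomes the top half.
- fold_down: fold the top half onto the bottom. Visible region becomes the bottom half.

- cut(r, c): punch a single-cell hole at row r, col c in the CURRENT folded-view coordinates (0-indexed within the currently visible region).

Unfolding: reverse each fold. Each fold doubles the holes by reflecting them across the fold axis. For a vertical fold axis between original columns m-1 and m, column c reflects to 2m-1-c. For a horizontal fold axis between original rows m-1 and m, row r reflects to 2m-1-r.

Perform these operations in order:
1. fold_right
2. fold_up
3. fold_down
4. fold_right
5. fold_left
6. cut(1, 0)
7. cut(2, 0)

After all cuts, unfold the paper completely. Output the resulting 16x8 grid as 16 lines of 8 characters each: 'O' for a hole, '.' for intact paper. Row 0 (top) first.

Answer: ........
OOOOOOOO
OOOOOOOO
........
........
OOOOOOOO
OOOOOOOO
........
........
OOOOOOOO
OOOOOOOO
........
........
OOOOOOOO
OOOOOOOO
........

Derivation:
Op 1 fold_right: fold axis v@4; visible region now rows[0,16) x cols[4,8) = 16x4
Op 2 fold_up: fold axis h@8; visible region now rows[0,8) x cols[4,8) = 8x4
Op 3 fold_down: fold axis h@4; visible region now rows[4,8) x cols[4,8) = 4x4
Op 4 fold_right: fold axis v@6; visible region now rows[4,8) x cols[6,8) = 4x2
Op 5 fold_left: fold axis v@7; visible region now rows[4,8) x cols[6,7) = 4x1
Op 6 cut(1, 0): punch at orig (5,6); cuts so far [(5, 6)]; region rows[4,8) x cols[6,7) = 4x1
Op 7 cut(2, 0): punch at orig (6,6); cuts so far [(5, 6), (6, 6)]; region rows[4,8) x cols[6,7) = 4x1
Unfold 1 (reflect across v@7): 4 holes -> [(5, 6), (5, 7), (6, 6), (6, 7)]
Unfold 2 (reflect across v@6): 8 holes -> [(5, 4), (5, 5), (5, 6), (5, 7), (6, 4), (6, 5), (6, 6), (6, 7)]
Unfold 3 (reflect across h@4): 16 holes -> [(1, 4), (1, 5), (1, 6), (1, 7), (2, 4), (2, 5), (2, 6), (2, 7), (5, 4), (5, 5), (5, 6), (5, 7), (6, 4), (6, 5), (6, 6), (6, 7)]
Unfold 4 (reflect across h@8): 32 holes -> [(1, 4), (1, 5), (1, 6), (1, 7), (2, 4), (2, 5), (2, 6), (2, 7), (5, 4), (5, 5), (5, 6), (5, 7), (6, 4), (6, 5), (6, 6), (6, 7), (9, 4), (9, 5), (9, 6), (9, 7), (10, 4), (10, 5), (10, 6), (10, 7), (13, 4), (13, 5), (13, 6), (13, 7), (14, 4), (14, 5), (14, 6), (14, 7)]
Unfold 5 (reflect across v@4): 64 holes -> [(1, 0), (1, 1), (1, 2), (1, 3), (1, 4), (1, 5), (1, 6), (1, 7), (2, 0), (2, 1), (2, 2), (2, 3), (2, 4), (2, 5), (2, 6), (2, 7), (5, 0), (5, 1), (5, 2), (5, 3), (5, 4), (5, 5), (5, 6), (5, 7), (6, 0), (6, 1), (6, 2), (6, 3), (6, 4), (6, 5), (6, 6), (6, 7), (9, 0), (9, 1), (9, 2), (9, 3), (9, 4), (9, 5), (9, 6), (9, 7), (10, 0), (10, 1), (10, 2), (10, 3), (10, 4), (10, 5), (10, 6), (10, 7), (13, 0), (13, 1), (13, 2), (13, 3), (13, 4), (13, 5), (13, 6), (13, 7), (14, 0), (14, 1), (14, 2), (14, 3), (14, 4), (14, 5), (14, 6), (14, 7)]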